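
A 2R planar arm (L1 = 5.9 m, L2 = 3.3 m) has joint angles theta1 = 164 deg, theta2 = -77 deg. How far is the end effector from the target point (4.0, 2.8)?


End effector via forward kinematics:
x = L1*cos(t1) + L2*cos(t1+t2) = -5.4987
y = L1*sin(t1) + L2*sin(t1+t2) = 4.9217
Distance to target:
d = sqrt((4.0 - -5.4987)^2 + (2.8 - 4.9217)^2)
= sqrt(90.226 + 4.5018)
= 9.7328 m


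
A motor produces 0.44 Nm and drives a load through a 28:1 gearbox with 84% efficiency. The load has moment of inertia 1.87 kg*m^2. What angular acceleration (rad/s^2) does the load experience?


tau_out = tau_motor * N * eta
= 0.44 * 28 * 0.84 = 10.3488 Nm
alpha = tau_out / I = 10.3488 / 1.87
= 5.5341 rad/s^2


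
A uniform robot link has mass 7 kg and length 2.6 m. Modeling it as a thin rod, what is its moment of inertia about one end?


I = (1/3) * m * L^2
= (1/3) * 7 * 2.6^2
= 0.333333 * 7 * 6.76
= 15.7733 kg*m^2


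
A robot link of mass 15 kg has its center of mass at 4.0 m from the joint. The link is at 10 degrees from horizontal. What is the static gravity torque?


tau = m*g*L*cos(angle)
= 15 * 9.81 * 4.0 * cos(10 deg)
= 15 * 9.81 * 4.0 * 0.9848
= 579.6578 Nm


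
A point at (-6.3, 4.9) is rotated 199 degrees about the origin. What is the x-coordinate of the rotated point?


x' = x*cos(theta) - y*sin(theta)
cos(199 deg) = -0.9455, sin(199 deg) = -0.3256
x' = -6.3 * -0.9455 - 4.9 * -0.3256
= 5.9568 - -1.5953
= 7.5521


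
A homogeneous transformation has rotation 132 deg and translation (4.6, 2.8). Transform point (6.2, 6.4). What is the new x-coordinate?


x' = cos(theta)*px - sin(theta)*py + tx
= -0.6691*6.2 - 0.7431*6.4 + 4.6
= -4.3047


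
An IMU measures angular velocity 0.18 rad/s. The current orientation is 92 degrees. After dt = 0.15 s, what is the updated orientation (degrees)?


delta_theta = w * dt = 0.18 * 0.15 = 0.027 rad
= 1.547 deg
theta_new = 92 + 1.547 = 93.547 deg


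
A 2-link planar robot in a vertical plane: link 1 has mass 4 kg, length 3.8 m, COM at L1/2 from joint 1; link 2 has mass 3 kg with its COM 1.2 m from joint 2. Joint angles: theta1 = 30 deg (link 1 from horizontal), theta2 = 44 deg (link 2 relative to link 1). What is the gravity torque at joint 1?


Horizontal distance from joint 1 to link-1 COM:
  x_c1 = (L1/2)*cos(t1) = 1.9 * 0.866 = 1.6454 m
Horizontal distance from joint 1 to link-2 COM:
  x_c2 = L1*cos(t1) + Lc2*cos(t1+t2)
       = 3.8*0.866 + 1.2*0.2756 = 3.6217 m
tau1 = m1*g*x_c1 + m2*g*x_c2
     = 4*9.81*1.6454 + 3*9.81*3.6217
     = 64.5674 + 106.5855
     = 171.1529 Nm


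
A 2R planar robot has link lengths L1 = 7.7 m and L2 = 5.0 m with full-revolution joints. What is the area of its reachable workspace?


r_max = L1 + L2 = 12.7 m
r_min = |L1 - L2| = 2.7 m
Area = pi*(r_max^2 - r_min^2)
= pi*(161.29 - 7.29)
= pi * 154.0
= 483.8053 m^2


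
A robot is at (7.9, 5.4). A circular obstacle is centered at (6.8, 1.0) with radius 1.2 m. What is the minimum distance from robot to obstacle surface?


center_dist = sqrt((7.9-6.8)^2 + (5.4-1.0)^2)
= sqrt(1.21 + 19.36)
= 4.5354
min_dist = center_dist - radius = 4.5354 - 1.2 = 3.3354 m


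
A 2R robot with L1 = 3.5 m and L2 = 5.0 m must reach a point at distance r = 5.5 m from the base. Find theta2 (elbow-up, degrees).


cos(theta2) = (r^2 - L1^2 - L2^2) / (2*L1*L2)
cos(theta2) = (30.25 - 12.25 - 25.0) / 35.0
cos(theta2) = -0.2
theta2 = 101.537 degrees


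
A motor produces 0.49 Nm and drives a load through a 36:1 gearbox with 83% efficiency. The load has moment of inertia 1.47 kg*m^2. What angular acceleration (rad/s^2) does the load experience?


tau_out = tau_motor * N * eta
= 0.49 * 36 * 0.83 = 14.6412 Nm
alpha = tau_out / I = 14.6412 / 1.47
= 9.96 rad/s^2


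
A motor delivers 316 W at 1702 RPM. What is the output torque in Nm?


omega = 1702 * 2*pi/60 = 178.233 rad/s
tau = P / omega = 316 / 178.233
= 1.773 Nm


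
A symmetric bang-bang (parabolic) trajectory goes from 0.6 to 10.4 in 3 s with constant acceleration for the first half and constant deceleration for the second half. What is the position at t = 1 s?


Symmetric rest-to-rest: each phase covers (pf-p0)/2 in time T/2. 0.5*a*(T/2)^2 = (pf-p0)/2 => a = 4*(pf-p0)/T^2
a = 4*(10.4-0.6)/3^2 = 4.3556
t = 1 is in the acceleration phase (t <= T/2).
p = p0 + 0.5*a*t^2 = 0.6 + 0.5*4.3556*1^2
= 2.7778


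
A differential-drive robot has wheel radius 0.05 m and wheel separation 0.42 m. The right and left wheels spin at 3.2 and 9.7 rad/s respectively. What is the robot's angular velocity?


vR = r*wR = 0.05*3.2 = 0.16 m/s
vL = r*wL = 0.05*9.7 = 0.485 m/s
v = (vR+vL)/2 = 0.3225 m/s
omega = (vR-vL)/L = -0.7738 rad/s
angular velocity = -0.7738 rad/s


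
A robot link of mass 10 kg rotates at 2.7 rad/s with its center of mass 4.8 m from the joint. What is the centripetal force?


F = m * omega^2 * r
= 10 * 2.7^2 * 4.8
= 10 * 7.29 * 4.8
= 349.92 N


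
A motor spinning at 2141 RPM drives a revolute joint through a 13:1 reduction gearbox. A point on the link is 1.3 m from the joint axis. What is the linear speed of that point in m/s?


omega_motor = 2141 * 2*pi/60 = 224.205 rad/s
omega_joint = omega_motor / 13 = 17.2465 rad/s
v = omega_joint * r = 17.2465 * 1.3
= 22.4205 m/s


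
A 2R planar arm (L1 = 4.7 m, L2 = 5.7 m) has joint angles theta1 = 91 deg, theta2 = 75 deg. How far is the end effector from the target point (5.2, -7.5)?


End effector via forward kinematics:
x = L1*cos(t1) + L2*cos(t1+t2) = -5.6127
y = L1*sin(t1) + L2*sin(t1+t2) = 6.0782
Distance to target:
d = sqrt((5.2 - -5.6127)^2 + (-7.5 - 6.0782)^2)
= sqrt(116.9147 + 184.3686)
= 17.3575 m


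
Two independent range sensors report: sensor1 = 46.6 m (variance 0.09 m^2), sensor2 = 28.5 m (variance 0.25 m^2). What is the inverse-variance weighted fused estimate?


w1 = (1/var1) / (1/var1 + 1/var2)
   = 11.1111 / (11.1111 + 4.0) = 0.7353
w2 = 1 - w1 = 0.2647
fused = w1*s1 + w2*s2 = 34.2647 + 7.5441
= 41.8088 m


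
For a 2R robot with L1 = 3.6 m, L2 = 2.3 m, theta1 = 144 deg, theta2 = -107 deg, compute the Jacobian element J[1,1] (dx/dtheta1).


J[1,1] = -L1*sin(t1) - L2*sin(t1+t2)
= -3.6*sin(144) - 2.3*sin(37)
= -3.5002


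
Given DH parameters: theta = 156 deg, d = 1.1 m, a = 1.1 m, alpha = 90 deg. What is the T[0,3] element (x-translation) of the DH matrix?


T[0,3] = a * cos(theta)
= 1.1 * cos(156 deg)
= 1.1 * -0.9135
= -1.0049


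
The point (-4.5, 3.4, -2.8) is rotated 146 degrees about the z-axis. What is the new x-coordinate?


Rotation about z-axis: x' = x*cos(theta) - y*sin(theta)
= -4.5 * -0.829 - 3.4 * 0.5592
= 1.8294


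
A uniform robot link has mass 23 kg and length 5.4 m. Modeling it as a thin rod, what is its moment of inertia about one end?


I = (1/3) * m * L^2
= (1/3) * 23 * 5.4^2
= 0.333333 * 23 * 29.16
= 223.56 kg*m^2


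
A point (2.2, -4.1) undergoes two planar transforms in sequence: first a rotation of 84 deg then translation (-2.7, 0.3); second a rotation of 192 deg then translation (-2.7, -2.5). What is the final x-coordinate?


After transform 1:
x1 = cos(84)*2.2 - sin(84)*-4.1 + -2.7 = 1.6075
y1 = sin(84)*2.2 + cos(84)*-4.1 + 0.3 = 2.0594
After transform 2:
x2 = cos(192)*1.6075 - sin(192)*2.0594 + -2.7
= -3.8442


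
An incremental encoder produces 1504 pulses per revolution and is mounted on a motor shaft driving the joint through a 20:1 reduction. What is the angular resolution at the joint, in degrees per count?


counts per rev = 1504
effective counts at joint = 1504 * 20 = 30080
resolution = 360 / 30080
= 0.012 deg/count


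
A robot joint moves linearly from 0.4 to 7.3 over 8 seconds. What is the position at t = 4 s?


s = t/T = 4/8 = 0.5
p(t) = p0 + (pf-p0)*s
= 0.4 + (7.3 - 0.4) * 0.5
= 3.85


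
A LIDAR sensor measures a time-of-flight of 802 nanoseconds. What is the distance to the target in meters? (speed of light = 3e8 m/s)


tof = 802 ns = 8.02e-07 s
dist = c * tof / 2
= 3e8 * 8.02e-07 / 2
= 120.3 m


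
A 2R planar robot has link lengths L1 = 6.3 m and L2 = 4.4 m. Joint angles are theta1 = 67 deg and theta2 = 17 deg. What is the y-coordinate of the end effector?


Convert angles to radians: theta1 = 1.1694, theta2 = 0.2967
y = L1*sin(theta1) + L2*sin(theta1+theta2)
y = 5.7992 + 4.3759
y = 10.1751


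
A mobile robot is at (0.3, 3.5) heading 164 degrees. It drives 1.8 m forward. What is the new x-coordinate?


x_new = x0 + d*cos(theta)
= 0.3 + 1.8*cos(164)
= 0.3 + -1.7303
= -1.4303


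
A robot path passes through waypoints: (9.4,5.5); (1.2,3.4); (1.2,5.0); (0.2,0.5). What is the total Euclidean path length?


Segment lengths:
  seg1 = sqrt((-8.2)^2 + (-2.1)^2) = 8.4646
  seg2 = sqrt((0.0)^2 + (1.6)^2) = 1.6
  seg3 = sqrt((-1.0)^2 + (-4.5)^2) = 4.6098
Total = 14.6744


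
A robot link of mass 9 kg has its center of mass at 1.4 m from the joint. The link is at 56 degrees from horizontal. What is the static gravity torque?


tau = m*g*L*cos(angle)
= 9 * 9.81 * 1.4 * cos(56 deg)
= 9 * 9.81 * 1.4 * 0.5592
= 69.1196 Nm


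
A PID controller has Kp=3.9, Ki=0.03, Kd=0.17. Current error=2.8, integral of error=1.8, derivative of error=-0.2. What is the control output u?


u = Kp*e + Ki*int(e) + Kd*de/dt
= 3.9*2.8 + 0.03*1.8 + 0.17*(-0.2)
= 10.92 + 0.054 + -0.034
= 10.94


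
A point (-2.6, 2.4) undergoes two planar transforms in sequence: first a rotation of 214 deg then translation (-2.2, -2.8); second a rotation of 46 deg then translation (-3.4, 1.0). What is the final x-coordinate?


After transform 1:
x1 = cos(214)*-2.6 - sin(214)*2.4 + -2.2 = 1.2976
y1 = sin(214)*-2.6 + cos(214)*2.4 + -2.8 = -3.3358
After transform 2:
x2 = cos(46)*1.2976 - sin(46)*-3.3358 + -3.4
= -0.0991


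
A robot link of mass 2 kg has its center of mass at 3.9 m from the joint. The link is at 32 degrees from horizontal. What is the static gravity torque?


tau = m*g*L*cos(angle)
= 2 * 9.81 * 3.9 * cos(32 deg)
= 2 * 9.81 * 3.9 * 0.848
= 64.8909 Nm


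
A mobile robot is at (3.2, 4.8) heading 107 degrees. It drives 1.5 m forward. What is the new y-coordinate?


y_new = y0 + d*sin(theta)
= 4.8 + 1.5*sin(107)
= 4.8 + 1.4345
= 6.2345


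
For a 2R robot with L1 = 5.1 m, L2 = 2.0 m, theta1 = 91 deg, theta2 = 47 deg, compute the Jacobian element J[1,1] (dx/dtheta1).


J[1,1] = -L1*sin(t1) - L2*sin(t1+t2)
= -5.1*sin(91) - 2.0*sin(138)
= -6.4375


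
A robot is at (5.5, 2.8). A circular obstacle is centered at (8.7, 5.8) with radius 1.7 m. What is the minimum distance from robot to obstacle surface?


center_dist = sqrt((5.5-8.7)^2 + (2.8-5.8)^2)
= sqrt(10.24 + 9.0)
= 4.3863
min_dist = center_dist - radius = 4.3863 - 1.7 = 2.6863 m


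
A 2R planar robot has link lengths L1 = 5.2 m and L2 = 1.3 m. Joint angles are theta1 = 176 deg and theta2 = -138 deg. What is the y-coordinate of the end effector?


Convert angles to radians: theta1 = 3.0718, theta2 = -2.4086
y = L1*sin(theta1) + L2*sin(theta1+theta2)
y = 0.3627 + 0.8004
y = 1.1631


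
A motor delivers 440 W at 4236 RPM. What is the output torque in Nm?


omega = 4236 * 2*pi/60 = 443.5929 rad/s
tau = P / omega = 440 / 443.5929
= 0.9919 Nm


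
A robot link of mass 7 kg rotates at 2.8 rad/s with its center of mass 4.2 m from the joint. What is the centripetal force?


F = m * omega^2 * r
= 7 * 2.8^2 * 4.2
= 7 * 7.84 * 4.2
= 230.496 N


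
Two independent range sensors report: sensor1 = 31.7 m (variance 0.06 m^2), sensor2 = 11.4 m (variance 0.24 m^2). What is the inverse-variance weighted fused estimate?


w1 = (1/var1) / (1/var1 + 1/var2)
   = 16.6667 / (16.6667 + 4.1667) = 0.8
w2 = 1 - w1 = 0.2
fused = w1*s1 + w2*s2 = 25.36 + 2.28
= 27.64 m


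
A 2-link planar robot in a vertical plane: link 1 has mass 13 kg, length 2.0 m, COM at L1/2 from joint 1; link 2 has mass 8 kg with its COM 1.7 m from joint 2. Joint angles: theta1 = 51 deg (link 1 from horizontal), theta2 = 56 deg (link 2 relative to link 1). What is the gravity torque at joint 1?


Horizontal distance from joint 1 to link-1 COM:
  x_c1 = (L1/2)*cos(t1) = 1.0 * 0.6293 = 0.6293 m
Horizontal distance from joint 1 to link-2 COM:
  x_c2 = L1*cos(t1) + Lc2*cos(t1+t2)
       = 2.0*0.6293 + 1.7*-0.2924 = 0.7616 m
tau1 = m1*g*x_c1 + m2*g*x_c2
     = 13*9.81*0.6293 + 8*9.81*0.7616
     = 80.2572 + 59.7711
     = 140.0283 Nm


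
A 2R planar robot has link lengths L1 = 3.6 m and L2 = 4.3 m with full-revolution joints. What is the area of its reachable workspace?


r_max = L1 + L2 = 7.9 m
r_min = |L1 - L2| = 0.7 m
Area = pi*(r_max^2 - r_min^2)
= pi*(62.41 - 0.49)
= pi * 61.92
= 194.5274 m^2


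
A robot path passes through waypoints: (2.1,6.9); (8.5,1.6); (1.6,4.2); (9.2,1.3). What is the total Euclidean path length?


Segment lengths:
  seg1 = sqrt((6.4)^2 + (-5.3)^2) = 8.3096
  seg2 = sqrt((-6.9)^2 + (2.6)^2) = 7.3736
  seg3 = sqrt((7.6)^2 + (-2.9)^2) = 8.1345
Total = 23.8177


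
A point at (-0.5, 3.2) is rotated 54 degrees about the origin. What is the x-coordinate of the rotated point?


x' = x*cos(theta) - y*sin(theta)
cos(54 deg) = 0.5878, sin(54 deg) = 0.809
x' = -0.5 * 0.5878 - 3.2 * 0.809
= -0.2939 - 2.5889
= -2.8827


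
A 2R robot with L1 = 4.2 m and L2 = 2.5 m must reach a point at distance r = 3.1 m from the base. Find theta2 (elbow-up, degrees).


cos(theta2) = (r^2 - L1^2 - L2^2) / (2*L1*L2)
cos(theta2) = (9.61 - 17.64 - 6.25) / 21.0
cos(theta2) = -0.68
theta2 = 132.8436 degrees


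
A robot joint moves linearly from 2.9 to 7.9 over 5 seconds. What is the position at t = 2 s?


s = t/T = 2/5 = 0.4
p(t) = p0 + (pf-p0)*s
= 2.9 + (7.9 - 2.9) * 0.4
= 4.9


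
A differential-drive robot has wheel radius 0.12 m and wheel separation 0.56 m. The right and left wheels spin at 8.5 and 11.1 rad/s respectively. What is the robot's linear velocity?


vR = r*wR = 0.12*8.5 = 1.02 m/s
vL = r*wL = 0.12*11.1 = 1.332 m/s
v = (vR+vL)/2 = 1.176 m/s
omega = (vR-vL)/L = -0.5571 rad/s
linear velocity = 1.176 m/s


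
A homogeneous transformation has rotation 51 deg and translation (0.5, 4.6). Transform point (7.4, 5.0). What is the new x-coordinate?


x' = cos(theta)*px - sin(theta)*py + tx
= 0.6293*7.4 - 0.7771*5.0 + 0.5
= 1.2712


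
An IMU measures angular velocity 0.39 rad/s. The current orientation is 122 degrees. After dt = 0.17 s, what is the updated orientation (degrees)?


delta_theta = w * dt = 0.39 * 0.17 = 0.0663 rad
= 3.7987 deg
theta_new = 122 + 3.7987 = 125.7987 deg


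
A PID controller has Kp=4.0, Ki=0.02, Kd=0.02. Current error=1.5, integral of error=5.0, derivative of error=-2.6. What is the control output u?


u = Kp*e + Ki*int(e) + Kd*de/dt
= 4.0*1.5 + 0.02*5.0 + 0.02*(-2.6)
= 6.0 + 0.1 + -0.052
= 6.048


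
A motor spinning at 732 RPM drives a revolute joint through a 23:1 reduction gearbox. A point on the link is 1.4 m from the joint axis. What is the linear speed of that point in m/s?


omega_motor = 732 * 2*pi/60 = 76.6549 rad/s
omega_joint = omega_motor / 23 = 3.3328 rad/s
v = omega_joint * r = 3.3328 * 1.4
= 4.6659 m/s


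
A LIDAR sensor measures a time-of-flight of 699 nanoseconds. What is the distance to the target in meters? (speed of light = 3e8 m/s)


tof = 699 ns = 6.99e-07 s
dist = c * tof / 2
= 3e8 * 6.99e-07 / 2
= 104.85 m


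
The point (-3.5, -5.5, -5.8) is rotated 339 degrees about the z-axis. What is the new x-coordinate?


Rotation about z-axis: x' = x*cos(theta) - y*sin(theta)
= -3.5 * 0.9336 - -5.5 * -0.3584
= -5.2386


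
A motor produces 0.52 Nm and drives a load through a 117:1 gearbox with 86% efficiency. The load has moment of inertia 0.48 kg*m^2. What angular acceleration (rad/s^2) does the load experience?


tau_out = tau_motor * N * eta
= 0.52 * 117 * 0.86 = 52.3224 Nm
alpha = tau_out / I = 52.3224 / 0.48
= 109.005 rad/s^2


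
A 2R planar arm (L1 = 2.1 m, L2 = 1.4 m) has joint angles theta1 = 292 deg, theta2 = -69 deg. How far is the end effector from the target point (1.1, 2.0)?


End effector via forward kinematics:
x = L1*cos(t1) + L2*cos(t1+t2) = -0.2372
y = L1*sin(t1) + L2*sin(t1+t2) = -2.9019
Distance to target:
d = sqrt((1.1 - -0.2372)^2 + (2.0 - -2.9019)^2)
= sqrt(1.7882 + 24.0285)
= 5.081 m


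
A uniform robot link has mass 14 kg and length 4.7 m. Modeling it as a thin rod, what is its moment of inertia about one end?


I = (1/3) * m * L^2
= (1/3) * 14 * 4.7^2
= 0.333333 * 14 * 22.09
= 103.0867 kg*m^2


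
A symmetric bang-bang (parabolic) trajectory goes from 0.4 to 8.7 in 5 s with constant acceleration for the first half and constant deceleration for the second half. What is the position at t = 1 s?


Symmetric rest-to-rest: each phase covers (pf-p0)/2 in time T/2. 0.5*a*(T/2)^2 = (pf-p0)/2 => a = 4*(pf-p0)/T^2
a = 4*(8.7-0.4)/5^2 = 1.328
t = 1 is in the acceleration phase (t <= T/2).
p = p0 + 0.5*a*t^2 = 0.4 + 0.5*1.328*1^2
= 1.064


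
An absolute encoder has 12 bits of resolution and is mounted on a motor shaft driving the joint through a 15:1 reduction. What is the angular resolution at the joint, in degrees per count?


counts = 2^12 = 4096
effective counts at joint = 4096 * 15 = 61440
resolution = 360 / 61440
= 0.0059 deg/count


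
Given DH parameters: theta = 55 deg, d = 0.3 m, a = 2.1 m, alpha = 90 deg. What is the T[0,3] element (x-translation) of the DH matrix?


T[0,3] = a * cos(theta)
= 2.1 * cos(55 deg)
= 2.1 * 0.5736
= 1.2045


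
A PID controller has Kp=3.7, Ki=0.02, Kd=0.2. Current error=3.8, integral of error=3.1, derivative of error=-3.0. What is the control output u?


u = Kp*e + Ki*int(e) + Kd*de/dt
= 3.7*3.8 + 0.02*3.1 + 0.2*(-3.0)
= 14.06 + 0.062 + -0.6
= 13.522


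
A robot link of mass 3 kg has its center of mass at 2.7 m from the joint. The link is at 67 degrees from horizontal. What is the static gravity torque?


tau = m*g*L*cos(angle)
= 3 * 9.81 * 2.7 * cos(67 deg)
= 3 * 9.81 * 2.7 * 0.3907
= 31.0479 Nm


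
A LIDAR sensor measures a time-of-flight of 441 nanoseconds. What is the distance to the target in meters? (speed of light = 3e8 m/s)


tof = 441 ns = 4.41e-07 s
dist = c * tof / 2
= 3e8 * 4.41e-07 / 2
= 66.15 m


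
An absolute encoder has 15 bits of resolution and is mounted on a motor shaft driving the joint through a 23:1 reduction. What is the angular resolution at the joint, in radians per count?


counts = 2^15 = 32768
effective counts at joint = 32768 * 23 = 753664
resolution = 2*pi / 753664
= 8.3369e-06 rad/count


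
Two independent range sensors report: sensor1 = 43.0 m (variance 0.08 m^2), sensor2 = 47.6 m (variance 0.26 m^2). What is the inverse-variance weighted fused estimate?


w1 = (1/var1) / (1/var1 + 1/var2)
   = 12.5 / (12.5 + 3.8462) = 0.7647
w2 = 1 - w1 = 0.2353
fused = w1*s1 + w2*s2 = 32.8824 + 11.2
= 44.0824 m


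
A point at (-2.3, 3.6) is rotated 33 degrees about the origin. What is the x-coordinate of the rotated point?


x' = x*cos(theta) - y*sin(theta)
cos(33 deg) = 0.8387, sin(33 deg) = 0.5446
x' = -2.3 * 0.8387 - 3.6 * 0.5446
= -1.9289 - 1.9607
= -3.8896


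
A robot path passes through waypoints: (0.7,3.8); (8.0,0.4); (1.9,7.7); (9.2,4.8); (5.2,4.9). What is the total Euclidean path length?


Segment lengths:
  seg1 = sqrt((7.3)^2 + (-3.4)^2) = 8.0529
  seg2 = sqrt((-6.1)^2 + (7.3)^2) = 9.5131
  seg3 = sqrt((7.3)^2 + (-2.9)^2) = 7.8549
  seg4 = sqrt((-4.0)^2 + (0.1)^2) = 4.0012
Total = 29.4223


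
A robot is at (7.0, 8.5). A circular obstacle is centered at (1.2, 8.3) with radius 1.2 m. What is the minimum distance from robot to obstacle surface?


center_dist = sqrt((7.0-1.2)^2 + (8.5-8.3)^2)
= sqrt(33.64 + 0.04)
= 5.8034
min_dist = center_dist - radius = 5.8034 - 1.2 = 4.6034 m


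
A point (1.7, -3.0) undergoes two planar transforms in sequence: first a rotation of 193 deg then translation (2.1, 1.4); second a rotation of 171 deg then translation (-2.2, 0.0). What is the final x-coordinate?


After transform 1:
x1 = cos(193)*1.7 - sin(193)*-3.0 + 2.1 = -0.2313
y1 = sin(193)*1.7 + cos(193)*-3.0 + 1.4 = 3.9407
After transform 2:
x2 = cos(171)*-0.2313 - sin(171)*3.9407 + -2.2
= -2.588


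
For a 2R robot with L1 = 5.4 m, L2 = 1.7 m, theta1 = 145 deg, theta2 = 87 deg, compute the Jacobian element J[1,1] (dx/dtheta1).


J[1,1] = -L1*sin(t1) - L2*sin(t1+t2)
= -5.4*sin(145) - 1.7*sin(232)
= -1.7577


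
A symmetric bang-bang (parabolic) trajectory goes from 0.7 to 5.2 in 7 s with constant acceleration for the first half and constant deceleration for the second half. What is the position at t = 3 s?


Symmetric rest-to-rest: each phase covers (pf-p0)/2 in time T/2. 0.5*a*(T/2)^2 = (pf-p0)/2 => a = 4*(pf-p0)/T^2
a = 4*(5.2-0.7)/7^2 = 0.3673
t = 3 is in the acceleration phase (t <= T/2).
p = p0 + 0.5*a*t^2 = 0.7 + 0.5*0.3673*3^2
= 2.3531


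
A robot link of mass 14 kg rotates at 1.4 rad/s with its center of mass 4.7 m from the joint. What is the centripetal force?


F = m * omega^2 * r
= 14 * 1.4^2 * 4.7
= 14 * 1.96 * 4.7
= 128.968 N


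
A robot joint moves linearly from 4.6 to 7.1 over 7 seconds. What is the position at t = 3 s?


s = t/T = 3/7 = 0.4286
p(t) = p0 + (pf-p0)*s
= 4.6 + (7.1 - 4.6) * 0.4286
= 5.6714


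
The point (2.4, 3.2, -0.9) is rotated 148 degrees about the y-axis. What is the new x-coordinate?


Rotation about y-axis: x' = x*cos(theta) + z*sin(theta)
= 2.4 * -0.848 + -0.9 * 0.5299
= -2.5122


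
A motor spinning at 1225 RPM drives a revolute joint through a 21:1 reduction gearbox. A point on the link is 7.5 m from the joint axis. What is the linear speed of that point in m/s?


omega_motor = 1225 * 2*pi/60 = 128.2817 rad/s
omega_joint = omega_motor / 21 = 6.1087 rad/s
v = omega_joint * r = 6.1087 * 7.5
= 45.8149 m/s


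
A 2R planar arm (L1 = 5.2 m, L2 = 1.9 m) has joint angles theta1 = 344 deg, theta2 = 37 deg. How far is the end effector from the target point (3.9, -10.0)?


End effector via forward kinematics:
x = L1*cos(t1) + L2*cos(t1+t2) = 6.7724
y = L1*sin(t1) + L2*sin(t1+t2) = -0.7524
Distance to target:
d = sqrt((3.9 - 6.7724)^2 + (-10.0 - -0.7524)^2)
= sqrt(8.2505 + 85.5178)
= 9.6834 m


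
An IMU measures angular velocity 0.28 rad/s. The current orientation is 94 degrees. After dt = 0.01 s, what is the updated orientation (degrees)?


delta_theta = w * dt = 0.28 * 0.01 = 0.0028 rad
= 0.1604 deg
theta_new = 94 + 0.1604 = 94.1604 deg


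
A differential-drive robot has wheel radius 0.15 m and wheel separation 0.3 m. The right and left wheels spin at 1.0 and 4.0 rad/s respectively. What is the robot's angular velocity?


vR = r*wR = 0.15*1.0 = 0.15 m/s
vL = r*wL = 0.15*4.0 = 0.6 m/s
v = (vR+vL)/2 = 0.375 m/s
omega = (vR-vL)/L = -1.5 rad/s
angular velocity = -1.5 rad/s


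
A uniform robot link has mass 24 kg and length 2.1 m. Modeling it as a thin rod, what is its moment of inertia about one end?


I = (1/3) * m * L^2
= (1/3) * 24 * 2.1^2
= 0.333333 * 24 * 4.41
= 35.28 kg*m^2


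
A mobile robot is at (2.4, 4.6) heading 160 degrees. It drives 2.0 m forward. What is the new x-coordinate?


x_new = x0 + d*cos(theta)
= 2.4 + 2.0*cos(160)
= 2.4 + -1.8794
= 0.5206


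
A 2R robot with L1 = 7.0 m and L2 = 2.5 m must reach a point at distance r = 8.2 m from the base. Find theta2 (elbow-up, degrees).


cos(theta2) = (r^2 - L1^2 - L2^2) / (2*L1*L2)
cos(theta2) = (67.24 - 49.0 - 6.25) / 35.0
cos(theta2) = 0.342571
theta2 = 69.9664 degrees


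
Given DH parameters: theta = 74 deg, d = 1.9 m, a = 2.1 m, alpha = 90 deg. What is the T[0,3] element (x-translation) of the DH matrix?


T[0,3] = a * cos(theta)
= 2.1 * cos(74 deg)
= 2.1 * 0.2756
= 0.5788


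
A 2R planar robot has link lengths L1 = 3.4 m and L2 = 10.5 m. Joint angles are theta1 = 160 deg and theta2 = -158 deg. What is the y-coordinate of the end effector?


Convert angles to radians: theta1 = 2.7925, theta2 = -2.7576
y = L1*sin(theta1) + L2*sin(theta1+theta2)
y = 1.1629 + 0.3664
y = 1.5293


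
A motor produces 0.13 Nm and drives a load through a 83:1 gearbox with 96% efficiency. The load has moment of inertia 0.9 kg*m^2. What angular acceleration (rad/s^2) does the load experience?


tau_out = tau_motor * N * eta
= 0.13 * 83 * 0.96 = 10.3584 Nm
alpha = tau_out / I = 10.3584 / 0.9
= 11.5093 rad/s^2


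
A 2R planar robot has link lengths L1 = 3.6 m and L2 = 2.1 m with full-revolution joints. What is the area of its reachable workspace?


r_max = L1 + L2 = 5.7 m
r_min = |L1 - L2| = 1.5 m
Area = pi*(r_max^2 - r_min^2)
= pi*(32.49 - 2.25)
= pi * 30.24
= 95.0018 m^2


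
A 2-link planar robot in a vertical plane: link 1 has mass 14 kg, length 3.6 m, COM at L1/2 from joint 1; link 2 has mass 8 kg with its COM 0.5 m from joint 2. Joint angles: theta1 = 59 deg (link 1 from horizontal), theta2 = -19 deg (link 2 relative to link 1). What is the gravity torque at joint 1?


Horizontal distance from joint 1 to link-1 COM:
  x_c1 = (L1/2)*cos(t1) = 1.8 * 0.515 = 0.9271 m
Horizontal distance from joint 1 to link-2 COM:
  x_c2 = L1*cos(t1) + Lc2*cos(t1+t2)
       = 3.6*0.515 + 0.5*0.766 = 2.2372 m
tau1 = m1*g*x_c1 + m2*g*x_c2
     = 14*9.81*0.9271 + 8*9.81*2.2372
     = 127.3236 + 175.5723
     = 302.8959 Nm


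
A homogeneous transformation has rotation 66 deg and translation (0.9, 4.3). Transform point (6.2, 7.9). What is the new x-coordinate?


x' = cos(theta)*px - sin(theta)*py + tx
= 0.4067*6.2 - 0.9135*7.9 + 0.9
= -3.7952


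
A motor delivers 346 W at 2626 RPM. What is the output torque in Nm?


omega = 2626 * 2*pi/60 = 274.9941 rad/s
tau = P / omega = 346 / 274.9941
= 1.2582 Nm


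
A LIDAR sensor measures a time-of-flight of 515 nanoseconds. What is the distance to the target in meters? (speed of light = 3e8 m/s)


tof = 515 ns = 5.15e-07 s
dist = c * tof / 2
= 3e8 * 5.15e-07 / 2
= 77.25 m


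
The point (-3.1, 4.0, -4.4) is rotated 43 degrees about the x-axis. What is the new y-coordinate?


Rotation about x-axis: y' = y*cos(theta) - z*sin(theta)
= 4.0 * 0.7314 - -4.4 * 0.682
= 5.9262


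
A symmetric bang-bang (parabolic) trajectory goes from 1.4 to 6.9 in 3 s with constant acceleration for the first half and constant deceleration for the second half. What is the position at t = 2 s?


Symmetric rest-to-rest: each phase covers (pf-p0)/2 in time T/2. 0.5*a*(T/2)^2 = (pf-p0)/2 => a = 4*(pf-p0)/T^2
a = 4*(6.9-1.4)/3^2 = 2.4444
t = 2 is in the deceleration phase (t > T/2).
p = pf - 0.5*a*(T-t)^2 = 6.9 - 0.5*2.4444*1^2
= 5.6778


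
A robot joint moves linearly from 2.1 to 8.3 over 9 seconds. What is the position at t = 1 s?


s = t/T = 1/9 = 0.1111
p(t) = p0 + (pf-p0)*s
= 2.1 + (8.3 - 2.1) * 0.1111
= 2.7889


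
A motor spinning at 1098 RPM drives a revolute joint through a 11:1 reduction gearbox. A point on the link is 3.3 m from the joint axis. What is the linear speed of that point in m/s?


omega_motor = 1098 * 2*pi/60 = 114.9823 rad/s
omega_joint = omega_motor / 11 = 10.4529 rad/s
v = omega_joint * r = 10.4529 * 3.3
= 34.4947 m/s


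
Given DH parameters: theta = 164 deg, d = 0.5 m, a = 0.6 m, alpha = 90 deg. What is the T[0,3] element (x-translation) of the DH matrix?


T[0,3] = a * cos(theta)
= 0.6 * cos(164 deg)
= 0.6 * -0.9613
= -0.5768


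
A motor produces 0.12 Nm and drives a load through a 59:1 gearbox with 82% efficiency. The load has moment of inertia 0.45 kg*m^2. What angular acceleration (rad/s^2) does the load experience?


tau_out = tau_motor * N * eta
= 0.12 * 59 * 0.82 = 5.8056 Nm
alpha = tau_out / I = 5.8056 / 0.45
= 12.9013 rad/s^2


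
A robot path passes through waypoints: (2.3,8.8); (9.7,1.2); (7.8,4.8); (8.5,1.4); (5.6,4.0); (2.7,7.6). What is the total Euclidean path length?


Segment lengths:
  seg1 = sqrt((7.4)^2 + (-7.6)^2) = 10.6075
  seg2 = sqrt((-1.9)^2 + (3.6)^2) = 4.0706
  seg3 = sqrt((0.7)^2 + (-3.4)^2) = 3.4713
  seg4 = sqrt((-2.9)^2 + (2.6)^2) = 3.8949
  seg5 = sqrt((-2.9)^2 + (3.6)^2) = 4.6228
Total = 26.6671


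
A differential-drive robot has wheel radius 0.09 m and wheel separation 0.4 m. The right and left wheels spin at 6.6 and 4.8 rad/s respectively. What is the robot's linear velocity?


vR = r*wR = 0.09*6.6 = 0.594 m/s
vL = r*wL = 0.09*4.8 = 0.432 m/s
v = (vR+vL)/2 = 0.513 m/s
omega = (vR-vL)/L = 0.405 rad/s
linear velocity = 0.513 m/s


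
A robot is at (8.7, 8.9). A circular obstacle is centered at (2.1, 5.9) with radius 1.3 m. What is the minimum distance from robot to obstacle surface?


center_dist = sqrt((8.7-2.1)^2 + (8.9-5.9)^2)
= sqrt(43.56 + 9.0)
= 7.2498
min_dist = center_dist - radius = 7.2498 - 1.3 = 5.9498 m


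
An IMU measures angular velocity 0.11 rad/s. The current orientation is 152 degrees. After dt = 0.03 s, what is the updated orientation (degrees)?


delta_theta = w * dt = 0.11 * 0.03 = 0.0033 rad
= 0.1891 deg
theta_new = 152 + 0.1891 = 152.1891 deg


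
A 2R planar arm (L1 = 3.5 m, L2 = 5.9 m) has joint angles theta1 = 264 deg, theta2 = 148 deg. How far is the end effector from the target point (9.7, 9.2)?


End effector via forward kinematics:
x = L1*cos(t1) + L2*cos(t1+t2) = 3.2666
y = L1*sin(t1) + L2*sin(t1+t2) = 1.1684
Distance to target:
d = sqrt((9.7 - 3.2666)^2 + (9.2 - 1.1684)^2)
= sqrt(41.3892 + 64.506)
= 10.2905 m


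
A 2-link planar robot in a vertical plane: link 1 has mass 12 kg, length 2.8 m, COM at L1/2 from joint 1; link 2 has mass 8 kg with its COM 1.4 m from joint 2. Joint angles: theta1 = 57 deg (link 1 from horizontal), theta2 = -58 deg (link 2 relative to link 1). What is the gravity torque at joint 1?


Horizontal distance from joint 1 to link-1 COM:
  x_c1 = (L1/2)*cos(t1) = 1.4 * 0.5446 = 0.7625 m
Horizontal distance from joint 1 to link-2 COM:
  x_c2 = L1*cos(t1) + Lc2*cos(t1+t2)
       = 2.8*0.5446 + 1.4*0.9998 = 2.9248 m
tau1 = m1*g*x_c1 + m2*g*x_c2
     = 12*9.81*0.7625 + 8*9.81*2.9248
     = 89.7609 + 229.5364
     = 319.2973 Nm


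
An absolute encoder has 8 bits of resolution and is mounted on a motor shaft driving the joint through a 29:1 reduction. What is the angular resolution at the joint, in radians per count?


counts = 2^8 = 256
effective counts at joint = 256 * 29 = 7424
resolution = 2*pi / 7424
= 8.4633e-04 rad/count


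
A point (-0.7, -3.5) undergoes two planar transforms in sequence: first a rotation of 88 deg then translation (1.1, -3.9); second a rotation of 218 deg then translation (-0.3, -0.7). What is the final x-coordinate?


After transform 1:
x1 = cos(88)*-0.7 - sin(88)*-3.5 + 1.1 = 4.5734
y1 = sin(88)*-0.7 + cos(88)*-3.5 + -3.9 = -4.7217
After transform 2:
x2 = cos(218)*4.5734 - sin(218)*-4.7217 + -0.3
= -6.8109


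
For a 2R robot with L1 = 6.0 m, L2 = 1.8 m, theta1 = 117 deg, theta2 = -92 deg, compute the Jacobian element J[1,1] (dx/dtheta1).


J[1,1] = -L1*sin(t1) - L2*sin(t1+t2)
= -6.0*sin(117) - 1.8*sin(25)
= -6.1068


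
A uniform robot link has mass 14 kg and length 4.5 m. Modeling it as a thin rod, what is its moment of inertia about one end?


I = (1/3) * m * L^2
= (1/3) * 14 * 4.5^2
= 0.333333 * 14 * 20.25
= 94.5 kg*m^2


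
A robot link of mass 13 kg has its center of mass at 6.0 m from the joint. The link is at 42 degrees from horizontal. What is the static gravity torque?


tau = m*g*L*cos(angle)
= 13 * 9.81 * 6.0 * cos(42 deg)
= 13 * 9.81 * 6.0 * 0.7431
= 568.6396 Nm


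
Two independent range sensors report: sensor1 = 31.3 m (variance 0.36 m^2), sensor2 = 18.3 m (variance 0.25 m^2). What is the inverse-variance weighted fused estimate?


w1 = (1/var1) / (1/var1 + 1/var2)
   = 2.7778 / (2.7778 + 4.0) = 0.4098
w2 = 1 - w1 = 0.5902
fused = w1*s1 + w2*s2 = 12.8279 + 10.8
= 23.6279 m


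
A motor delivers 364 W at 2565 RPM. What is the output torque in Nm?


omega = 2565 * 2*pi/60 = 268.6062 rad/s
tau = P / omega = 364 / 268.6062
= 1.3551 Nm


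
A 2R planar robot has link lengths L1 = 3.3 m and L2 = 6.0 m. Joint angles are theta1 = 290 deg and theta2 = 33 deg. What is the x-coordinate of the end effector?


Convert angles to radians: theta1 = 5.0615, theta2 = 0.576
x = L1*cos(theta1) + L2*cos(theta1+theta2)
x = 1.1287 + 4.7918
x = 5.9205


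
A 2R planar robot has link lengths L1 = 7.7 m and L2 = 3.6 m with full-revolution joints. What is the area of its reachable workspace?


r_max = L1 + L2 = 11.3 m
r_min = |L1 - L2| = 4.1 m
Area = pi*(r_max^2 - r_min^2)
= pi*(127.69 - 16.81)
= pi * 110.88
= 348.3398 m^2


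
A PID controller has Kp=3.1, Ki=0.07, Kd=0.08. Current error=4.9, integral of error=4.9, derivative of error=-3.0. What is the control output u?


u = Kp*e + Ki*int(e) + Kd*de/dt
= 3.1*4.9 + 0.07*4.9 + 0.08*(-3.0)
= 15.19 + 0.343 + -0.24
= 15.293


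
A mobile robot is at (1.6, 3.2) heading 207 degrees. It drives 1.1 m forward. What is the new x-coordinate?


x_new = x0 + d*cos(theta)
= 1.6 + 1.1*cos(207)
= 1.6 + -0.9801
= 0.6199


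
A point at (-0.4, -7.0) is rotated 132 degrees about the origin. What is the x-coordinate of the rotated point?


x' = x*cos(theta) - y*sin(theta)
cos(132 deg) = -0.6691, sin(132 deg) = 0.7431
x' = -0.4 * -0.6691 - -7.0 * 0.7431
= 0.2677 - -5.202
= 5.4697


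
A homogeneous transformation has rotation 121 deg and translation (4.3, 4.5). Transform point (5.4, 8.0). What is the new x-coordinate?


x' = cos(theta)*px - sin(theta)*py + tx
= -0.515*5.4 - 0.8572*8.0 + 4.3
= -5.3385


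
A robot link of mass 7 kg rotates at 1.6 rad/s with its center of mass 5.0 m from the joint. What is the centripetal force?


F = m * omega^2 * r
= 7 * 1.6^2 * 5.0
= 7 * 2.56 * 5.0
= 89.6 N


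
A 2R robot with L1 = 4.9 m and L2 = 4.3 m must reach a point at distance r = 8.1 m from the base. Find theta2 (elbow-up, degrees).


cos(theta2) = (r^2 - L1^2 - L2^2) / (2*L1*L2)
cos(theta2) = (65.61 - 24.01 - 18.49) / 42.14
cos(theta2) = 0.54841
theta2 = 56.742 degrees


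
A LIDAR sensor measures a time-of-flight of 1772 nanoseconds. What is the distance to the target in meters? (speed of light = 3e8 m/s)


tof = 1772 ns = 1.772e-06 s
dist = c * tof / 2
= 3e8 * 1.772e-06 / 2
= 265.8 m


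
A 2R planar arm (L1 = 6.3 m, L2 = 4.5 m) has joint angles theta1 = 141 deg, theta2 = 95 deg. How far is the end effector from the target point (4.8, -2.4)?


End effector via forward kinematics:
x = L1*cos(t1) + L2*cos(t1+t2) = -7.4124
y = L1*sin(t1) + L2*sin(t1+t2) = 0.234
Distance to target:
d = sqrt((4.8 - -7.4124)^2 + (-2.4 - 0.234)^2)
= sqrt(149.1424 + 6.9382)
= 12.4932 m


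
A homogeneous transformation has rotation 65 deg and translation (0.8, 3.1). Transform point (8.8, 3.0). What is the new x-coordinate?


x' = cos(theta)*px - sin(theta)*py + tx
= 0.4226*8.8 - 0.9063*3.0 + 0.8
= 1.8001


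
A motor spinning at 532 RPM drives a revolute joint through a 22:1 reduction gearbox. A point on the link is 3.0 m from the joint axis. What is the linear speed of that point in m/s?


omega_motor = 532 * 2*pi/60 = 55.7109 rad/s
omega_joint = omega_motor / 22 = 2.5323 rad/s
v = omega_joint * r = 2.5323 * 3.0
= 7.5969 m/s


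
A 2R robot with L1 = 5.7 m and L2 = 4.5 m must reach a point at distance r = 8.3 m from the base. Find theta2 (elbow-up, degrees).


cos(theta2) = (r^2 - L1^2 - L2^2) / (2*L1*L2)
cos(theta2) = (68.89 - 32.49 - 20.25) / 51.3
cos(theta2) = 0.314815
theta2 = 71.6504 degrees


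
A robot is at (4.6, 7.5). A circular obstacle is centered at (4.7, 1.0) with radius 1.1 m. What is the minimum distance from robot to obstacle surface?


center_dist = sqrt((4.6-4.7)^2 + (7.5-1.0)^2)
= sqrt(0.01 + 42.25)
= 6.5008
min_dist = center_dist - radius = 6.5008 - 1.1 = 5.4008 m


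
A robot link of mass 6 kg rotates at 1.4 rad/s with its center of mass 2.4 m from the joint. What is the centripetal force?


F = m * omega^2 * r
= 6 * 1.4^2 * 2.4
= 6 * 1.96 * 2.4
= 28.224 N


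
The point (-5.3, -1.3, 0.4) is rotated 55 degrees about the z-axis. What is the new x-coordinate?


Rotation about z-axis: x' = x*cos(theta) - y*sin(theta)
= -5.3 * 0.5736 - -1.3 * 0.8192
= -1.9751


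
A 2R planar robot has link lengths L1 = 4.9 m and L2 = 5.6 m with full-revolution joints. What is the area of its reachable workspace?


r_max = L1 + L2 = 10.5 m
r_min = |L1 - L2| = 0.7 m
Area = pi*(r_max^2 - r_min^2)
= pi*(110.25 - 0.49)
= pi * 109.76
= 344.8212 m^2


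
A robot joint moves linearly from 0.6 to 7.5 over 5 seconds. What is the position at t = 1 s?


s = t/T = 1/5 = 0.2
p(t) = p0 + (pf-p0)*s
= 0.6 + (7.5 - 0.6) * 0.2
= 1.98


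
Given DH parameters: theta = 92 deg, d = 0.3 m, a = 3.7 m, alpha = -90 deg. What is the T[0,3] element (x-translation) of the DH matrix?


T[0,3] = a * cos(theta)
= 3.7 * cos(92 deg)
= 3.7 * -0.0349
= -0.1291


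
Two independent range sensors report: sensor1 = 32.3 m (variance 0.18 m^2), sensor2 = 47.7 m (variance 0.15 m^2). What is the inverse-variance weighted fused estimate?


w1 = (1/var1) / (1/var1 + 1/var2)
   = 5.5556 / (5.5556 + 6.6667) = 0.4545
w2 = 1 - w1 = 0.5455
fused = w1*s1 + w2*s2 = 14.6818 + 26.0182
= 40.7 m


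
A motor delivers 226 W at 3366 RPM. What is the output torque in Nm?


omega = 3366 * 2*pi/60 = 352.4867 rad/s
tau = P / omega = 226 / 352.4867
= 0.6412 Nm


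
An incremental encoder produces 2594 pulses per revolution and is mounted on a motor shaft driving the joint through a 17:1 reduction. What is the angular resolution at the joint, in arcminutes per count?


counts per rev = 2594
effective counts at joint = 2594 * 17 = 44098
resolution = 360*60 / 44098
= 0.4898 arcmin/count


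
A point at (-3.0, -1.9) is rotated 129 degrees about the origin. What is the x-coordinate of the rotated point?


x' = x*cos(theta) - y*sin(theta)
cos(129 deg) = -0.6293, sin(129 deg) = 0.7771
x' = -3.0 * -0.6293 - -1.9 * 0.7771
= 1.888 - -1.4766
= 3.3645


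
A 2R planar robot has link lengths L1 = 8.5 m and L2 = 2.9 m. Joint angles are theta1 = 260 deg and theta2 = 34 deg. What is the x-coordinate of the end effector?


Convert angles to radians: theta1 = 4.5379, theta2 = 0.5934
x = L1*cos(theta1) + L2*cos(theta1+theta2)
x = -1.476 + 1.1795
x = -0.2965


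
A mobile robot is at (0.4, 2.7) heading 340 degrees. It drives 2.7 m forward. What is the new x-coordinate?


x_new = x0 + d*cos(theta)
= 0.4 + 2.7*cos(340)
= 0.4 + 2.5372
= 2.9372


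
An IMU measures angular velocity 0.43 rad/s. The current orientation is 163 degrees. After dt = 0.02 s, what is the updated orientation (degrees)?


delta_theta = w * dt = 0.43 * 0.02 = 0.0086 rad
= 0.4927 deg
theta_new = 163 + 0.4927 = 163.4927 deg


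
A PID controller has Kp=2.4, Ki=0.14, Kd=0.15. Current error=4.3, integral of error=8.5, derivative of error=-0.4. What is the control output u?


u = Kp*e + Ki*int(e) + Kd*de/dt
= 2.4*4.3 + 0.14*8.5 + 0.15*(-0.4)
= 10.32 + 1.19 + -0.06
= 11.45


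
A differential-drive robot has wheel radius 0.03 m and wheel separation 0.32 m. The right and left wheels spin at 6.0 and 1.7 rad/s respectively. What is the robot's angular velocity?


vR = r*wR = 0.03*6.0 = 0.18 m/s
vL = r*wL = 0.03*1.7 = 0.051 m/s
v = (vR+vL)/2 = 0.1155 m/s
omega = (vR-vL)/L = 0.4031 rad/s
angular velocity = 0.4031 rad/s


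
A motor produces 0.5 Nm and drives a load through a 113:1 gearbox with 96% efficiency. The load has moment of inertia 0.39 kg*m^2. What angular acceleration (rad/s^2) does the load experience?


tau_out = tau_motor * N * eta
= 0.5 * 113 * 0.96 = 54.24 Nm
alpha = tau_out / I = 54.24 / 0.39
= 139.0769 rad/s^2


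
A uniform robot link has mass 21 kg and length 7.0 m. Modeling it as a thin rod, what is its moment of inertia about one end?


I = (1/3) * m * L^2
= (1/3) * 21 * 7.0^2
= 0.333333 * 21 * 49.0
= 343.0 kg*m^2


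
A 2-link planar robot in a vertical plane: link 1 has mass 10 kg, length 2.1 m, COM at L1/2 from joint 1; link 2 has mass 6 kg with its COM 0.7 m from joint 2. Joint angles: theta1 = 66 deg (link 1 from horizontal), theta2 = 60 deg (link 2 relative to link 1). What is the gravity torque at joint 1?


Horizontal distance from joint 1 to link-1 COM:
  x_c1 = (L1/2)*cos(t1) = 1.05 * 0.4067 = 0.4271 m
Horizontal distance from joint 1 to link-2 COM:
  x_c2 = L1*cos(t1) + Lc2*cos(t1+t2)
       = 2.1*0.4067 + 0.7*-0.5878 = 0.4427 m
tau1 = m1*g*x_c1 + m2*g*x_c2
     = 10*9.81*0.4271 + 6*9.81*0.4427
     = 41.8959 + 26.0572
     = 67.9531 Nm
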